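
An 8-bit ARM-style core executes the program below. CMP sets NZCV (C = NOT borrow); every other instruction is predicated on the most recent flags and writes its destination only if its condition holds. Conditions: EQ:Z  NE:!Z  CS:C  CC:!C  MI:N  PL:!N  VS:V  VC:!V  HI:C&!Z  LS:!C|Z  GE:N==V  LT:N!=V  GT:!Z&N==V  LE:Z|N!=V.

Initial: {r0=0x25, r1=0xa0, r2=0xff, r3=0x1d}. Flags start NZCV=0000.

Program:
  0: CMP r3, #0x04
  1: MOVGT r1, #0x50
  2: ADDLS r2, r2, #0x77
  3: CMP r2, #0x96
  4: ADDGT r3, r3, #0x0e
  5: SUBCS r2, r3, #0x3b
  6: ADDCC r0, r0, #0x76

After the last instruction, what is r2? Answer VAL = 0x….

0: ✓ CMP  NZCV=0010
1: ✓ MOVGT  r1←0x50
2: · ADDLS
3: ✓ CMP  NZCV=0010
4: ✓ ADDGT  r3←0x2b
5: ✓ SUBCS  r2←0xf0
6: · ADDCC

VAL = 0xf0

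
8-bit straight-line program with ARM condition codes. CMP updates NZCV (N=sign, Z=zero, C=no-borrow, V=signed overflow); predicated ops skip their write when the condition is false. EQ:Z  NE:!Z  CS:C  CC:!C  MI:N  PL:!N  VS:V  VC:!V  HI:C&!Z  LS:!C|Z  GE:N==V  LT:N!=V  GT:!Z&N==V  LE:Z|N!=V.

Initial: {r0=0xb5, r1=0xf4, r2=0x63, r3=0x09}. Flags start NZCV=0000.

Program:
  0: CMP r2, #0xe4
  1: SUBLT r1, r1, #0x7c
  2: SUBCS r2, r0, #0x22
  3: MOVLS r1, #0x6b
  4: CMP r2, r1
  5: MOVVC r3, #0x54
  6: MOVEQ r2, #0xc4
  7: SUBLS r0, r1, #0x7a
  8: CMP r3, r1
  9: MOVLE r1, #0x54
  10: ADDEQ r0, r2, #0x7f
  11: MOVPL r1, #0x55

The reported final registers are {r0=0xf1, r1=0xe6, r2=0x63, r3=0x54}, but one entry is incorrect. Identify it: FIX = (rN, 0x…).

FIX = (r1, 0x54)

[0] flags=0000 → (cmp)
[1] flags=0000 LT?F → skip
[2] flags=0000 CS?F → skip
[3] flags=0000 LS?T → r1=0x6b
[4] flags=1000 → (cmp)
[5] flags=1000 VC?T → r3=0x54
[6] flags=1000 EQ?F → skip
[7] flags=1000 LS?T → r0=0xf1
[8] flags=1000 → (cmp)
[9] flags=1000 LE?T → r1=0x54
[10] flags=1000 EQ?F → skip
[11] flags=1000 PL?F → skip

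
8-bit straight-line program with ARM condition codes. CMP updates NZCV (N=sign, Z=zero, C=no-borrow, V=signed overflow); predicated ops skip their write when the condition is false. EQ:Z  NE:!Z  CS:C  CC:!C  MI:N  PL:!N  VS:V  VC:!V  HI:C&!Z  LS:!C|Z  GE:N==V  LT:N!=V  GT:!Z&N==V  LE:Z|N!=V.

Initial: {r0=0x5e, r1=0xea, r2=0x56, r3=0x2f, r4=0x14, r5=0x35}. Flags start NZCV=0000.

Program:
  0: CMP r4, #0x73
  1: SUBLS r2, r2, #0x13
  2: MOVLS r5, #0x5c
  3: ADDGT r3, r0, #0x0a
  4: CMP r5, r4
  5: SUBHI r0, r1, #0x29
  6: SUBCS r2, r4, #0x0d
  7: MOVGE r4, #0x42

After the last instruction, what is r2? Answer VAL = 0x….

VAL = 0x07

0: ✓ CMP  NZCV=1000
1: ✓ SUBLS  r2←0x43
2: ✓ MOVLS  r5←0x5c
3: · ADDGT
4: ✓ CMP  NZCV=0010
5: ✓ SUBHI  r0←0xc1
6: ✓ SUBCS  r2←0x07
7: ✓ MOVGE  r4←0x42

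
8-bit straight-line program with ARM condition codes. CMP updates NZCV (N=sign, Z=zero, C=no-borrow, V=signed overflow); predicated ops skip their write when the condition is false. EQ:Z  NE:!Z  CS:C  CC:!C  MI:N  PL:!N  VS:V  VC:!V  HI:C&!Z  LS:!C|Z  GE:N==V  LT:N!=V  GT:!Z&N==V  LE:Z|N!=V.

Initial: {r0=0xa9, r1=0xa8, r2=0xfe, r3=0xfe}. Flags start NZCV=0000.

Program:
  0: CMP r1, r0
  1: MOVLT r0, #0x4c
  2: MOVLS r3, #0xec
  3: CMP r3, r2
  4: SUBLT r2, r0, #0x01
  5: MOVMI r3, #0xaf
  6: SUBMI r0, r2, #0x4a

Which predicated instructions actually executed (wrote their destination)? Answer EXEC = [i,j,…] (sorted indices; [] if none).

[0] flags=1000 → (cmp)
[1] flags=1000 LT?T → r0=0x4c
[2] flags=1000 LS?T → r3=0xec
[3] flags=1000 → (cmp)
[4] flags=1000 LT?T → r2=0x4b
[5] flags=1000 MI?T → r3=0xaf
[6] flags=1000 MI?T → r0=0x01

EXEC = [1,2,4,5,6]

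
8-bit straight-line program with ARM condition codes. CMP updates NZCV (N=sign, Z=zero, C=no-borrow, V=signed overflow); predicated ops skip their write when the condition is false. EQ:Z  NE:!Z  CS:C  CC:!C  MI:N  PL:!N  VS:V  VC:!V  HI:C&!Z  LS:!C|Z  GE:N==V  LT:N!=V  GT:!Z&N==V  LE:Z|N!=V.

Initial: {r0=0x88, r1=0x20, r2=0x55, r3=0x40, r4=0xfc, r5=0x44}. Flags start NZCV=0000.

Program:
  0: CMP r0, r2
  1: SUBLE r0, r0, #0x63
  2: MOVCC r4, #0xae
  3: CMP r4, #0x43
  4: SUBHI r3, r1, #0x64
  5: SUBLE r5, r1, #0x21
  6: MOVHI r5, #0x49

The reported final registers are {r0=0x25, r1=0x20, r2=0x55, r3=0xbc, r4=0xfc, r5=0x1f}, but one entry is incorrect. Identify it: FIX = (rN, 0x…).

0: ✓ CMP  NZCV=0011
1: ✓ SUBLE  r0←0x25
2: · MOVCC
3: ✓ CMP  NZCV=1010
4: ✓ SUBHI  r3←0xbc
5: ✓ SUBLE  r5←0xff
6: ✓ MOVHI  r5←0x49

FIX = (r5, 0x49)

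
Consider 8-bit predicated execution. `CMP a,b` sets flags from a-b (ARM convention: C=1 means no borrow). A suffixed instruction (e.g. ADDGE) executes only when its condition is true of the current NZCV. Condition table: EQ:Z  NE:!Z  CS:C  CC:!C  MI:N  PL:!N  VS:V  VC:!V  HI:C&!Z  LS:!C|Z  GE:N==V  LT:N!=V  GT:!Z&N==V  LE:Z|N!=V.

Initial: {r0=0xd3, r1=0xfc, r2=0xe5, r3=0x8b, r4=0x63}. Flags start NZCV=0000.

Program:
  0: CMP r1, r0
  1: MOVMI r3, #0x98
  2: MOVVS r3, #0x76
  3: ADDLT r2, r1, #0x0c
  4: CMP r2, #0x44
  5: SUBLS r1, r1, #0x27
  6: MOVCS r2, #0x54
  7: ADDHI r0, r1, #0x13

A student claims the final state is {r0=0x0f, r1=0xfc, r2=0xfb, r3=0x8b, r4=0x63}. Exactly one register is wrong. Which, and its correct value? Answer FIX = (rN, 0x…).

FIX = (r2, 0x54)

0: ✓ CMP  NZCV=0010
1: · MOVMI
2: · MOVVS
3: · ADDLT
4: ✓ CMP  NZCV=1010
5: · SUBLS
6: ✓ MOVCS  r2←0x54
7: ✓ ADDHI  r0←0x0f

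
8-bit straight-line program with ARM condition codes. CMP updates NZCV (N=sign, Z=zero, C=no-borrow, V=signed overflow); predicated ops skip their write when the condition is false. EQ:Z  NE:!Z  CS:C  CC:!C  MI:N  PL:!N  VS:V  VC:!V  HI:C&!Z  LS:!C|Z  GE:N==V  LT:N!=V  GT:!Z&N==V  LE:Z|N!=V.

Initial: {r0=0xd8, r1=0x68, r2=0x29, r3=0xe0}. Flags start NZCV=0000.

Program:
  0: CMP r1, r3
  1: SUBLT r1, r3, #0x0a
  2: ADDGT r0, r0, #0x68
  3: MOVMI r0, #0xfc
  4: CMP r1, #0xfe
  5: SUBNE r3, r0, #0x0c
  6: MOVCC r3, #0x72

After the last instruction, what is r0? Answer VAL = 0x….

VAL = 0xfc

[0] flags=1001 → (cmp)
[1] flags=1001 LT?F → skip
[2] flags=1001 GT?T → r0=0x40
[3] flags=1001 MI?T → r0=0xfc
[4] flags=0000 → (cmp)
[5] flags=0000 NE?T → r3=0xf0
[6] flags=0000 CC?T → r3=0x72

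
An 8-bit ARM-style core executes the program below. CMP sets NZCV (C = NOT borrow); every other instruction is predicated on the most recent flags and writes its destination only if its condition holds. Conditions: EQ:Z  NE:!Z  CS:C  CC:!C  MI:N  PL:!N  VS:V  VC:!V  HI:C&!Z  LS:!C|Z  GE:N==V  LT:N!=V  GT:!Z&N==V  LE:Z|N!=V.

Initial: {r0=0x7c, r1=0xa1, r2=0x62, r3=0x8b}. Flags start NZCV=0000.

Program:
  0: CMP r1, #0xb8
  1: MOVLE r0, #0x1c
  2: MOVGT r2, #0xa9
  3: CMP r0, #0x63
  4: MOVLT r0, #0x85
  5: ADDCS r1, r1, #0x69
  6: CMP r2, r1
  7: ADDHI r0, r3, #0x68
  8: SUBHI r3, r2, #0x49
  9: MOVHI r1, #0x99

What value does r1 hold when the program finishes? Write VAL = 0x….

[0] flags=1000 → (cmp)
[1] flags=1000 LE?T → r0=0x1c
[2] flags=1000 GT?F → skip
[3] flags=1000 → (cmp)
[4] flags=1000 LT?T → r0=0x85
[5] flags=1000 CS?F → skip
[6] flags=1001 → (cmp)
[7] flags=1001 HI?F → skip
[8] flags=1001 HI?F → skip
[9] flags=1001 HI?F → skip

VAL = 0xa1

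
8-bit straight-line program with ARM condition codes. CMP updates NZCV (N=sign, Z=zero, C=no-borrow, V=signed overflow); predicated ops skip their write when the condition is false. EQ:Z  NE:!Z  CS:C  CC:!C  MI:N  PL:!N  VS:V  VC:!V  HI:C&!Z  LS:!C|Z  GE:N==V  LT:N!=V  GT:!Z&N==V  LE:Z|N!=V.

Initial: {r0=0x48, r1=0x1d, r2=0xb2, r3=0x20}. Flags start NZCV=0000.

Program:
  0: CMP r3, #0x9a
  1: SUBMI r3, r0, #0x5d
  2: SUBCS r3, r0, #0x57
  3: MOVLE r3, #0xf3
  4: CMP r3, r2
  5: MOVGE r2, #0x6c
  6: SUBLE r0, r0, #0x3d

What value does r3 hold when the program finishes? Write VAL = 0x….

0: ✓ CMP  NZCV=1001
1: ✓ SUBMI  r3←0xeb
2: · SUBCS
3: · MOVLE
4: ✓ CMP  NZCV=0010
5: ✓ MOVGE  r2←0x6c
6: · SUBLE

VAL = 0xeb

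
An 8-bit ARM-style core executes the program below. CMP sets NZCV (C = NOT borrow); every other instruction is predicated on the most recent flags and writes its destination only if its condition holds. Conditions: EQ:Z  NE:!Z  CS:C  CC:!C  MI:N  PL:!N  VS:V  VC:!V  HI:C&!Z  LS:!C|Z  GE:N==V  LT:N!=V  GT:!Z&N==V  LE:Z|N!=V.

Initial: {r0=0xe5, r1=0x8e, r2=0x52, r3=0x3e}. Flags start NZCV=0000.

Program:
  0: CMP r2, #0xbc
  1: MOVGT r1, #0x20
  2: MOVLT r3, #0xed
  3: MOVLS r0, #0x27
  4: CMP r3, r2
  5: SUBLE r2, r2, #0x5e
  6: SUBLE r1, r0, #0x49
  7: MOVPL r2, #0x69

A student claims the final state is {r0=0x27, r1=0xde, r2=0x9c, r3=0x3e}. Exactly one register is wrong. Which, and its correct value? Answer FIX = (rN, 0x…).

[0] flags=1001 → (cmp)
[1] flags=1001 GT?T → r1=0x20
[2] flags=1001 LT?F → skip
[3] flags=1001 LS?T → r0=0x27
[4] flags=1000 → (cmp)
[5] flags=1000 LE?T → r2=0xf4
[6] flags=1000 LE?T → r1=0xde
[7] flags=1000 PL?F → skip

FIX = (r2, 0xf4)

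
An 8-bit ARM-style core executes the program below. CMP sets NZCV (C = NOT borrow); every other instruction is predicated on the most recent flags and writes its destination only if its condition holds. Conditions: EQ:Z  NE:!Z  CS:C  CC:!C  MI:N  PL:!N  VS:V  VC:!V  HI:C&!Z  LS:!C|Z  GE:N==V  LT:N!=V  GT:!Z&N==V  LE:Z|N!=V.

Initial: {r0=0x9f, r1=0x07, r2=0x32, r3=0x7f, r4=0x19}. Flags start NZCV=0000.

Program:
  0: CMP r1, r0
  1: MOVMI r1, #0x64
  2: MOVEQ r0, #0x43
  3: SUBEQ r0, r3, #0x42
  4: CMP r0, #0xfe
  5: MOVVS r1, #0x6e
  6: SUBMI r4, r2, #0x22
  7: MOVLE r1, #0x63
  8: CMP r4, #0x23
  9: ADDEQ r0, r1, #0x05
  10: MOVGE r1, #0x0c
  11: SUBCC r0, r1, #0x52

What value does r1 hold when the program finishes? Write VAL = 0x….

VAL = 0x63

0: ✓ CMP  NZCV=0000
1: · MOVMI
2: · MOVEQ
3: · SUBEQ
4: ✓ CMP  NZCV=1000
5: · MOVVS
6: ✓ SUBMI  r4←0x10
7: ✓ MOVLE  r1←0x63
8: ✓ CMP  NZCV=1000
9: · ADDEQ
10: · MOVGE
11: ✓ SUBCC  r0←0x11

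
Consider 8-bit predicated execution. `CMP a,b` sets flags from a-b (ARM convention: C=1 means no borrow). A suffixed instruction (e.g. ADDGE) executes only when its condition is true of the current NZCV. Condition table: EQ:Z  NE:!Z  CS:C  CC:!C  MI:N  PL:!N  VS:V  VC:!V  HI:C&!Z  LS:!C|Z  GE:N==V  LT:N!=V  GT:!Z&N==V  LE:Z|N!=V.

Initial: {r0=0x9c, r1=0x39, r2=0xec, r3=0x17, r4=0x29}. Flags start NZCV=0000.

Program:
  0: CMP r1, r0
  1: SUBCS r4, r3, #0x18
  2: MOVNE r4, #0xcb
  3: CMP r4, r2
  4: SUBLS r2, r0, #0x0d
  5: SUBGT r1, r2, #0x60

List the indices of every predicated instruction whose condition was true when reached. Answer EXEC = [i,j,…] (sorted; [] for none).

EXEC = [2,4]

[0] flags=1001 → (cmp)
[1] flags=1001 CS?F → skip
[2] flags=1001 NE?T → r4=0xcb
[3] flags=1000 → (cmp)
[4] flags=1000 LS?T → r2=0x8f
[5] flags=1000 GT?F → skip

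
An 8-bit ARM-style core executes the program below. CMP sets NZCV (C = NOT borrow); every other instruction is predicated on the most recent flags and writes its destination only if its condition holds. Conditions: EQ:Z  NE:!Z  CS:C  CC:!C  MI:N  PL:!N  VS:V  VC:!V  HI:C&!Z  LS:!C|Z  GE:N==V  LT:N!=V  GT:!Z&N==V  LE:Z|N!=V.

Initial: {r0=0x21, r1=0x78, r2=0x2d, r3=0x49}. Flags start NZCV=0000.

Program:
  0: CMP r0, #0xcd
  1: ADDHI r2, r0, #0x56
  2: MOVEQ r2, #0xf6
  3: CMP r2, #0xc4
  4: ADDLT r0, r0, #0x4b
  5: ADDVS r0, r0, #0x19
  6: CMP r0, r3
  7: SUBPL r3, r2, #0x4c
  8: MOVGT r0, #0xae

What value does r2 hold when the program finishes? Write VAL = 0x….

0: ✓ CMP  NZCV=0000
1: · ADDHI
2: · MOVEQ
3: ✓ CMP  NZCV=0000
4: · ADDLT
5: · ADDVS
6: ✓ CMP  NZCV=1000
7: · SUBPL
8: · MOVGT

VAL = 0x2d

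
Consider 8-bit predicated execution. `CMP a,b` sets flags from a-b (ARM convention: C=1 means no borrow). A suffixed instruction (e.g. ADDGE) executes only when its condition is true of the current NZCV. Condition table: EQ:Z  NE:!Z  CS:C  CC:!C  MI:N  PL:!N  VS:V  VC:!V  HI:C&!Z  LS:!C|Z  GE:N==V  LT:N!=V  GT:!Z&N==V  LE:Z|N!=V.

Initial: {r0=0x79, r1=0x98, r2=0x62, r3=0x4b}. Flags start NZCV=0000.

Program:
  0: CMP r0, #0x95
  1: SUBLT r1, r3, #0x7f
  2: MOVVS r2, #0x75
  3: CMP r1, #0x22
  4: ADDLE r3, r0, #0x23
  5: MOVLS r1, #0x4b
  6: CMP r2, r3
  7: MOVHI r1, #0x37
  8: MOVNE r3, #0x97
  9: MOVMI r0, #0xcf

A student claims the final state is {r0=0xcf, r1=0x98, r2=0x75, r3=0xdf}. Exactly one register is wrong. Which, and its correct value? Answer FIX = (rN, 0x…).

FIX = (r3, 0x97)

0: ✓ CMP  NZCV=1001
1: · SUBLT
2: ✓ MOVVS  r2←0x75
3: ✓ CMP  NZCV=0011
4: ✓ ADDLE  r3←0x9c
5: · MOVLS
6: ✓ CMP  NZCV=1001
7: · MOVHI
8: ✓ MOVNE  r3←0x97
9: ✓ MOVMI  r0←0xcf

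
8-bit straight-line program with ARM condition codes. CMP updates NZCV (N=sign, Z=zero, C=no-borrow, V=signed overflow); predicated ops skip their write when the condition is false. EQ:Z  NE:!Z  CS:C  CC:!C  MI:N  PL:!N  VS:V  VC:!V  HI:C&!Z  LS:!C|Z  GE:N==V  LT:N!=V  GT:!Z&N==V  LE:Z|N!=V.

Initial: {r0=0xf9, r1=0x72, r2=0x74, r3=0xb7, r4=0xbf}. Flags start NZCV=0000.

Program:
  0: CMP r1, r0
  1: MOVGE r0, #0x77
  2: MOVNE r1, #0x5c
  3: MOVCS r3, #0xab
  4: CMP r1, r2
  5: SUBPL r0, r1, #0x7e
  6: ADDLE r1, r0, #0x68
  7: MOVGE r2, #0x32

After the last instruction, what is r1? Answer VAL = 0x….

VAL = 0xdf

0: ✓ CMP  NZCV=0000
1: ✓ MOVGE  r0←0x77
2: ✓ MOVNE  r1←0x5c
3: · MOVCS
4: ✓ CMP  NZCV=1000
5: · SUBPL
6: ✓ ADDLE  r1←0xdf
7: · MOVGE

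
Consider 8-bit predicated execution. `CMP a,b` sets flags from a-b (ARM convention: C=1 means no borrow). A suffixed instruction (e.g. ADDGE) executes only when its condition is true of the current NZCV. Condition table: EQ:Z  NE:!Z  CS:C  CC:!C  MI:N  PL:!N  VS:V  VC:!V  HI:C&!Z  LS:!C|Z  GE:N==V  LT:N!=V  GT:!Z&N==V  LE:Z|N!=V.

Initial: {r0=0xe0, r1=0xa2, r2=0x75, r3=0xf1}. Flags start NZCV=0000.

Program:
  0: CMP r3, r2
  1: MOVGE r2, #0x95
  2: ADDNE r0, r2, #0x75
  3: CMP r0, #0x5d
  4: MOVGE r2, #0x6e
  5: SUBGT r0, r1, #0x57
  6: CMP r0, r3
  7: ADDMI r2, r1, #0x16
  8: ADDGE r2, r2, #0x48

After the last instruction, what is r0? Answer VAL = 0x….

VAL = 0xea

[0] flags=0011 → (cmp)
[1] flags=0011 GE?F → skip
[2] flags=0011 NE?T → r0=0xea
[3] flags=1010 → (cmp)
[4] flags=1010 GE?F → skip
[5] flags=1010 GT?F → skip
[6] flags=1000 → (cmp)
[7] flags=1000 MI?T → r2=0xb8
[8] flags=1000 GE?F → skip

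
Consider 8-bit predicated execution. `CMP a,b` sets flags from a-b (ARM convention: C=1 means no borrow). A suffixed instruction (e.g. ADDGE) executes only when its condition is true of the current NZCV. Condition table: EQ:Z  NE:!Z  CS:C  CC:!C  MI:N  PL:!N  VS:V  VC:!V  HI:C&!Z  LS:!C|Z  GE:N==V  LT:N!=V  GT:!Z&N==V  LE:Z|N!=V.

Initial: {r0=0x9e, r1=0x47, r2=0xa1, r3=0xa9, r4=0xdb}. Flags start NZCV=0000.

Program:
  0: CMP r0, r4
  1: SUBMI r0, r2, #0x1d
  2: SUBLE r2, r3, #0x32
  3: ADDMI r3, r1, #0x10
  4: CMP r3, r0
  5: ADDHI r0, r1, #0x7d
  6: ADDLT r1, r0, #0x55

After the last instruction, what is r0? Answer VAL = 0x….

VAL = 0x84

0: ✓ CMP  NZCV=1000
1: ✓ SUBMI  r0←0x84
2: ✓ SUBLE  r2←0x77
3: ✓ ADDMI  r3←0x57
4: ✓ CMP  NZCV=1001
5: · ADDHI
6: · ADDLT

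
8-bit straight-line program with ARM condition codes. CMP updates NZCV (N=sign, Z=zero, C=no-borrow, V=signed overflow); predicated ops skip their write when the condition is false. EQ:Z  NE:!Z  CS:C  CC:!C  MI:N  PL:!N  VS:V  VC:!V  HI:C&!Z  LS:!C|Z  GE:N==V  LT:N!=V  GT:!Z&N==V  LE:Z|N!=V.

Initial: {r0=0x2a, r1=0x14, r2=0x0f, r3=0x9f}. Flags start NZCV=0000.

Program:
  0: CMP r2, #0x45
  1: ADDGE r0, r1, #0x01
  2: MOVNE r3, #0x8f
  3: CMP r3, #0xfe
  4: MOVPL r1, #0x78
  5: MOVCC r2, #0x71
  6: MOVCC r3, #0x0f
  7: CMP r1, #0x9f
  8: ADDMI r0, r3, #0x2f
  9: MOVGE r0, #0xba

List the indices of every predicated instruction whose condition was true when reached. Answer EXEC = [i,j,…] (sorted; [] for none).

0: ✓ CMP  NZCV=1000
1: · ADDGE
2: ✓ MOVNE  r3←0x8f
3: ✓ CMP  NZCV=1000
4: · MOVPL
5: ✓ MOVCC  r2←0x71
6: ✓ MOVCC  r3←0x0f
7: ✓ CMP  NZCV=0000
8: · ADDMI
9: ✓ MOVGE  r0←0xba

EXEC = [2,5,6,9]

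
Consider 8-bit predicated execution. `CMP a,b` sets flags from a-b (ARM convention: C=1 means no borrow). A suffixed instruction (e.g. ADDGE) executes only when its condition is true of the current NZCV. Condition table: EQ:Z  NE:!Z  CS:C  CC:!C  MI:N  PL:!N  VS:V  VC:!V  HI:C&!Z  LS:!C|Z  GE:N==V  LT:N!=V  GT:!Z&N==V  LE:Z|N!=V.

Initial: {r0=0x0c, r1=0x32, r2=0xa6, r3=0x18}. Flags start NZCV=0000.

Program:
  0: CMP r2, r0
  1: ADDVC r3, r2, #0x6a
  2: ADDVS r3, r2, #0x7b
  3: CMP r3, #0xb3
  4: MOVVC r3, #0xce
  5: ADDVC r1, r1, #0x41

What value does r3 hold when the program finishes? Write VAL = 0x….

VAL = 0xce

[0] flags=1010 → (cmp)
[1] flags=1010 VC?T → r3=0x10
[2] flags=1010 VS?F → skip
[3] flags=0000 → (cmp)
[4] flags=0000 VC?T → r3=0xce
[5] flags=0000 VC?T → r1=0x73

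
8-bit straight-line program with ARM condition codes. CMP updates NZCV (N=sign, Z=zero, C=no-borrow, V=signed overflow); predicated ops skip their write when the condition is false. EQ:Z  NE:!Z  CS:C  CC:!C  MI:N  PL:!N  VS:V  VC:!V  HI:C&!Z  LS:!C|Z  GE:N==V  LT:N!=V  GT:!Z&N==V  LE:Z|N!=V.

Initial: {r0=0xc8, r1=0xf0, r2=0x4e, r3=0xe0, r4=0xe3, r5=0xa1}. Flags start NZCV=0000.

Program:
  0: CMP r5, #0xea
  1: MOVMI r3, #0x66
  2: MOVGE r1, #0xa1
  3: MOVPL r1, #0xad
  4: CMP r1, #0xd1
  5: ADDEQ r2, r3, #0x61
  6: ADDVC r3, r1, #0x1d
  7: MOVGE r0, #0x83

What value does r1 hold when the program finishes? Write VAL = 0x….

0: ✓ CMP  NZCV=1000
1: ✓ MOVMI  r3←0x66
2: · MOVGE
3: · MOVPL
4: ✓ CMP  NZCV=0010
5: · ADDEQ
6: ✓ ADDVC  r3←0x0d
7: ✓ MOVGE  r0←0x83

VAL = 0xf0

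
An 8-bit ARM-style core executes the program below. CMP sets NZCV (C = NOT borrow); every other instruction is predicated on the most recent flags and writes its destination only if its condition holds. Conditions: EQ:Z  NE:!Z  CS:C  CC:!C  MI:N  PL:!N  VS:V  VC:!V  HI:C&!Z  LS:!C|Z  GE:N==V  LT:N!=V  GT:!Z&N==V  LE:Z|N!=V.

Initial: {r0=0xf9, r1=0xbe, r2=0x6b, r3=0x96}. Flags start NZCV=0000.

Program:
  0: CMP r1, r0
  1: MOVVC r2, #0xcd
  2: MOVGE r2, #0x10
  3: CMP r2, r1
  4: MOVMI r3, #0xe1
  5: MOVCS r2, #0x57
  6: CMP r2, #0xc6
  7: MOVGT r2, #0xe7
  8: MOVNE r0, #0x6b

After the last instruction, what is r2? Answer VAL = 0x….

VAL = 0xe7

0: ✓ CMP  NZCV=1000
1: ✓ MOVVC  r2←0xcd
2: · MOVGE
3: ✓ CMP  NZCV=0010
4: · MOVMI
5: ✓ MOVCS  r2←0x57
6: ✓ CMP  NZCV=1001
7: ✓ MOVGT  r2←0xe7
8: ✓ MOVNE  r0←0x6b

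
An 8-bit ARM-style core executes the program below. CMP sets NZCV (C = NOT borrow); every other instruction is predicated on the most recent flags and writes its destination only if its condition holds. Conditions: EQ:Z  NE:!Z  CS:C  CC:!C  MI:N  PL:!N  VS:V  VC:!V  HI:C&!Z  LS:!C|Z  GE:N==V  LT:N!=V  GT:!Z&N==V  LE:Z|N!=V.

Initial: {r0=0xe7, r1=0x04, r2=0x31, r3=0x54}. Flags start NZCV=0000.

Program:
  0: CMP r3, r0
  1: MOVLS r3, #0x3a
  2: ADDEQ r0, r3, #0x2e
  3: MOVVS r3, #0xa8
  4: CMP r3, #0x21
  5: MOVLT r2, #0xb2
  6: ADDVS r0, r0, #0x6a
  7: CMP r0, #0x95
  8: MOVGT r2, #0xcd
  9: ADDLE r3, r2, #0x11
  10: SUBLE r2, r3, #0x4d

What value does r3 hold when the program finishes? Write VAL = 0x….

[0] flags=0000 → (cmp)
[1] flags=0000 LS?T → r3=0x3a
[2] flags=0000 EQ?F → skip
[3] flags=0000 VS?F → skip
[4] flags=0010 → (cmp)
[5] flags=0010 LT?F → skip
[6] flags=0010 VS?F → skip
[7] flags=0010 → (cmp)
[8] flags=0010 GT?T → r2=0xcd
[9] flags=0010 LE?F → skip
[10] flags=0010 LE?F → skip

VAL = 0x3a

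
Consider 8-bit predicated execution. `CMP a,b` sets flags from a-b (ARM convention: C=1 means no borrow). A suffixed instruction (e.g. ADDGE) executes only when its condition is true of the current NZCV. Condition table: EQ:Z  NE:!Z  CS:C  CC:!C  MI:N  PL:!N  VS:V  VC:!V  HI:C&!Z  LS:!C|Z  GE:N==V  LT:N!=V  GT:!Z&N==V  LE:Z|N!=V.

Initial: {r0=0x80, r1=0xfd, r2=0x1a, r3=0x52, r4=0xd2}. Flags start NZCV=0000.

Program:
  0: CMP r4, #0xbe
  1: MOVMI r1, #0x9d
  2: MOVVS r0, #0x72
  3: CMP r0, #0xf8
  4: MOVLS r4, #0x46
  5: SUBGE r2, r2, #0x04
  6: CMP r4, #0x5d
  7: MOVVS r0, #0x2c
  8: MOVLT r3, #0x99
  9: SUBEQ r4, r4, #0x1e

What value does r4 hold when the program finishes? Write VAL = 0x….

0: ✓ CMP  NZCV=0010
1: · MOVMI
2: · MOVVS
3: ✓ CMP  NZCV=1000
4: ✓ MOVLS  r4←0x46
5: · SUBGE
6: ✓ CMP  NZCV=1000
7: · MOVVS
8: ✓ MOVLT  r3←0x99
9: · SUBEQ

VAL = 0x46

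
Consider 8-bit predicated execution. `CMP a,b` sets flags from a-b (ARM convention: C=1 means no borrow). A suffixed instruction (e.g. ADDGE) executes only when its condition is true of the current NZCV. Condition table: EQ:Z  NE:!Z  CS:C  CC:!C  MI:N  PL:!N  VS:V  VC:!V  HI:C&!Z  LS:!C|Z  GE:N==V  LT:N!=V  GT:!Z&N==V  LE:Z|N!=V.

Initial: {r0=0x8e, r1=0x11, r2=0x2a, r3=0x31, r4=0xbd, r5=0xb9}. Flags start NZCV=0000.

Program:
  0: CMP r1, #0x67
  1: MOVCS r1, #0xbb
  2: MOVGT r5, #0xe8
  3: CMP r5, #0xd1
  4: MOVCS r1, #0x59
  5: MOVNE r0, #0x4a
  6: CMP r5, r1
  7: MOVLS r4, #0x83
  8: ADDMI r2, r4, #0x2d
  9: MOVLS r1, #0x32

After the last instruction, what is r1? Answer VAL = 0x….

[0] flags=1000 → (cmp)
[1] flags=1000 CS?F → skip
[2] flags=1000 GT?F → skip
[3] flags=1000 → (cmp)
[4] flags=1000 CS?F → skip
[5] flags=1000 NE?T → r0=0x4a
[6] flags=1010 → (cmp)
[7] flags=1010 LS?F → skip
[8] flags=1010 MI?T → r2=0xea
[9] flags=1010 LS?F → skip

VAL = 0x11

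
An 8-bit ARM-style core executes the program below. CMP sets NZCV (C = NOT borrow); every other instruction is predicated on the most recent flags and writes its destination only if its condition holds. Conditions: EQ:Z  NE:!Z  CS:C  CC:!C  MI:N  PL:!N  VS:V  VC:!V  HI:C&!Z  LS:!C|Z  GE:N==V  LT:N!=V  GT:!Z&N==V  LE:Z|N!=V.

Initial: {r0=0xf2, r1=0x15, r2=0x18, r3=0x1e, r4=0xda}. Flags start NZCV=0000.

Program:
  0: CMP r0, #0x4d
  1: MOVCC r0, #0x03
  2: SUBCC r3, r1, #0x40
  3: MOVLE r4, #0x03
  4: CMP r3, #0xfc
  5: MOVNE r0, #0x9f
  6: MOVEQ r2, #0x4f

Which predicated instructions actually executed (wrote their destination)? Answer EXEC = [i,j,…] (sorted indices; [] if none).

0: ✓ CMP  NZCV=1010
1: · MOVCC
2: · SUBCC
3: ✓ MOVLE  r4←0x03
4: ✓ CMP  NZCV=0000
5: ✓ MOVNE  r0←0x9f
6: · MOVEQ

EXEC = [3,5]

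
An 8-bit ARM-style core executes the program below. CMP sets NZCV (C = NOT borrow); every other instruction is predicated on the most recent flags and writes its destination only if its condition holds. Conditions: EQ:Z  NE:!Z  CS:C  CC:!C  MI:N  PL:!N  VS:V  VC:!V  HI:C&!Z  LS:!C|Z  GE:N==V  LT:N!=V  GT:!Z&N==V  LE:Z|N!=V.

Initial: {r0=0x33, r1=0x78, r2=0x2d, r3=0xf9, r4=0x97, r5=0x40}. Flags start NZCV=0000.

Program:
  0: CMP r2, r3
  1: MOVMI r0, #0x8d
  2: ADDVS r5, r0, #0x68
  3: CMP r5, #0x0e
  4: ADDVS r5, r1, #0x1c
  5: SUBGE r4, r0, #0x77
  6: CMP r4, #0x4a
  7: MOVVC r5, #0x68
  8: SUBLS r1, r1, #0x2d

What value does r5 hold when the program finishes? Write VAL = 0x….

[0] flags=0000 → (cmp)
[1] flags=0000 MI?F → skip
[2] flags=0000 VS?F → skip
[3] flags=0010 → (cmp)
[4] flags=0010 VS?F → skip
[5] flags=0010 GE?T → r4=0xbc
[6] flags=0011 → (cmp)
[7] flags=0011 VC?F → skip
[8] flags=0011 LS?F → skip

VAL = 0x40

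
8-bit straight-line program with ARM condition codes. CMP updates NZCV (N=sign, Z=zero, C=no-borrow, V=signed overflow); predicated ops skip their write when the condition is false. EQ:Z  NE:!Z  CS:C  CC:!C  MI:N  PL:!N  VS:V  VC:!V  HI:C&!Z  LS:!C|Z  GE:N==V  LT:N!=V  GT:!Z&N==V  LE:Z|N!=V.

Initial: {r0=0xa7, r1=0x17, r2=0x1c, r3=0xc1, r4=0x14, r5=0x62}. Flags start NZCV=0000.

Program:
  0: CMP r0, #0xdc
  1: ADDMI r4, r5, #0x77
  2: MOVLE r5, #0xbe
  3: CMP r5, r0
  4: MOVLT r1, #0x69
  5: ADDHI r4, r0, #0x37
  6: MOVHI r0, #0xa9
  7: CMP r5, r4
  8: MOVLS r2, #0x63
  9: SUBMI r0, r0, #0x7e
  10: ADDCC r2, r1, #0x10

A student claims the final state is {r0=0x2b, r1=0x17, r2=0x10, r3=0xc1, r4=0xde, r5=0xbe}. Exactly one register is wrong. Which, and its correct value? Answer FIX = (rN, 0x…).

FIX = (r2, 0x27)

0: ✓ CMP  NZCV=1000
1: ✓ ADDMI  r4←0xd9
2: ✓ MOVLE  r5←0xbe
3: ✓ CMP  NZCV=0010
4: · MOVLT
5: ✓ ADDHI  r4←0xde
6: ✓ MOVHI  r0←0xa9
7: ✓ CMP  NZCV=1000
8: ✓ MOVLS  r2←0x63
9: ✓ SUBMI  r0←0x2b
10: ✓ ADDCC  r2←0x27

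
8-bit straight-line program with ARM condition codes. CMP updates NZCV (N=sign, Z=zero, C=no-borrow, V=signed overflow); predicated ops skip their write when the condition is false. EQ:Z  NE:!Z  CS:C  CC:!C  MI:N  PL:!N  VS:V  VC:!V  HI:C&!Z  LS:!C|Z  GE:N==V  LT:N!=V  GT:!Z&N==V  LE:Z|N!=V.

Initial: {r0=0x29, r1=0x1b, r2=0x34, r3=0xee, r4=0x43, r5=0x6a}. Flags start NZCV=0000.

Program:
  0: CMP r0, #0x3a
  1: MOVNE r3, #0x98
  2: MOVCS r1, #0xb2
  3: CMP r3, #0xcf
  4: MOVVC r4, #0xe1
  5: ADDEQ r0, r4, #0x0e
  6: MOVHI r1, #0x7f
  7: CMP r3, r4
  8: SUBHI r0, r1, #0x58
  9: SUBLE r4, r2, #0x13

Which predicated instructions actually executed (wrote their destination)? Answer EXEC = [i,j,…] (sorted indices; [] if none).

EXEC = [1,4,9]

[0] flags=1000 → (cmp)
[1] flags=1000 NE?T → r3=0x98
[2] flags=1000 CS?F → skip
[3] flags=1000 → (cmp)
[4] flags=1000 VC?T → r4=0xe1
[5] flags=1000 EQ?F → skip
[6] flags=1000 HI?F → skip
[7] flags=1000 → (cmp)
[8] flags=1000 HI?F → skip
[9] flags=1000 LE?T → r4=0x21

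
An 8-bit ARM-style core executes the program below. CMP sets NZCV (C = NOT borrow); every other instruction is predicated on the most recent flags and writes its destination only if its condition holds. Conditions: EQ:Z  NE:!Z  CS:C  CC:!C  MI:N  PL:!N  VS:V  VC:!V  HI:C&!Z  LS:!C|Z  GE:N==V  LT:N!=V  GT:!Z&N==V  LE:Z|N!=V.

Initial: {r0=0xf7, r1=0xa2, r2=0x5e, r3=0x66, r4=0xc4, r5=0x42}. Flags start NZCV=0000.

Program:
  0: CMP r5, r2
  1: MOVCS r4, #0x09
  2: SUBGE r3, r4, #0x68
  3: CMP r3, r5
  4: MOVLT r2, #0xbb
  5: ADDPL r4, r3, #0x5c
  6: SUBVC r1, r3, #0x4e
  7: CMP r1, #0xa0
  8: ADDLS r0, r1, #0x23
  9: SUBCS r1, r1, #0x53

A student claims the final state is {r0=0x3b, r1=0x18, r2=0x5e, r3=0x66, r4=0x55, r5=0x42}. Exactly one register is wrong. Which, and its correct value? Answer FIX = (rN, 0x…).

FIX = (r4, 0xc2)

[0] flags=1000 → (cmp)
[1] flags=1000 CS?F → skip
[2] flags=1000 GE?F → skip
[3] flags=0010 → (cmp)
[4] flags=0010 LT?F → skip
[5] flags=0010 PL?T → r4=0xc2
[6] flags=0010 VC?T → r1=0x18
[7] flags=0000 → (cmp)
[8] flags=0000 LS?T → r0=0x3b
[9] flags=0000 CS?F → skip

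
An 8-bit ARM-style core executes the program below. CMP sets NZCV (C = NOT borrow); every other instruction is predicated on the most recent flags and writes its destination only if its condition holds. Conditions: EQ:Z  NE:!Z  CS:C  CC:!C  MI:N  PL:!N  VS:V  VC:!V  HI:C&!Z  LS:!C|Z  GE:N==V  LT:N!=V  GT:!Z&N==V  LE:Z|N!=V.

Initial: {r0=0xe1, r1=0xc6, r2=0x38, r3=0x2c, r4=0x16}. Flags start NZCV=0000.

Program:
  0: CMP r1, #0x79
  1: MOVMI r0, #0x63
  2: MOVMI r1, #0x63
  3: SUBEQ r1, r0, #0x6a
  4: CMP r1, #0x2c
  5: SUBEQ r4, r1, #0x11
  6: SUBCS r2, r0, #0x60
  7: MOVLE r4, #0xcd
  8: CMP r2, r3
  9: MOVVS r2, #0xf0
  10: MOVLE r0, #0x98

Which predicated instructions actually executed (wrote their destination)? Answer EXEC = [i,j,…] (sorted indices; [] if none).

0: ✓ CMP  NZCV=0011
1: · MOVMI
2: · MOVMI
3: · SUBEQ
4: ✓ CMP  NZCV=1010
5: · SUBEQ
6: ✓ SUBCS  r2←0x81
7: ✓ MOVLE  r4←0xcd
8: ✓ CMP  NZCV=0011
9: ✓ MOVVS  r2←0xf0
10: ✓ MOVLE  r0←0x98

EXEC = [6,7,9,10]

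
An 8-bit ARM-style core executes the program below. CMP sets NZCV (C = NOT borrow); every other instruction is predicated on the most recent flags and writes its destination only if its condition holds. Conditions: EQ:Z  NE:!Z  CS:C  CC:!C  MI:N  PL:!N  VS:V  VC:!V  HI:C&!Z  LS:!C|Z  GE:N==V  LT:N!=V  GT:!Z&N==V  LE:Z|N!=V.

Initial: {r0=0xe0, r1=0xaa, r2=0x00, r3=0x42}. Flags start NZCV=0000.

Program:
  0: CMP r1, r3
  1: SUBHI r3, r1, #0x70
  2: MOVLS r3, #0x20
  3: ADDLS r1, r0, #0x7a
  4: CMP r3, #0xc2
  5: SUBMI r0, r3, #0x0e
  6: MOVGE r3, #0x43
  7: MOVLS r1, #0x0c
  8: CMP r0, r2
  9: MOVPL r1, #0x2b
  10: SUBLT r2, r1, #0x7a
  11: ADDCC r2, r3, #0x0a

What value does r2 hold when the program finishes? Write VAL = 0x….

VAL = 0x92

[0] flags=0011 → (cmp)
[1] flags=0011 HI?T → r3=0x3a
[2] flags=0011 LS?F → skip
[3] flags=0011 LS?F → skip
[4] flags=0000 → (cmp)
[5] flags=0000 MI?F → skip
[6] flags=0000 GE?T → r3=0x43
[7] flags=0000 LS?T → r1=0x0c
[8] flags=1010 → (cmp)
[9] flags=1010 PL?F → skip
[10] flags=1010 LT?T → r2=0x92
[11] flags=1010 CC?F → skip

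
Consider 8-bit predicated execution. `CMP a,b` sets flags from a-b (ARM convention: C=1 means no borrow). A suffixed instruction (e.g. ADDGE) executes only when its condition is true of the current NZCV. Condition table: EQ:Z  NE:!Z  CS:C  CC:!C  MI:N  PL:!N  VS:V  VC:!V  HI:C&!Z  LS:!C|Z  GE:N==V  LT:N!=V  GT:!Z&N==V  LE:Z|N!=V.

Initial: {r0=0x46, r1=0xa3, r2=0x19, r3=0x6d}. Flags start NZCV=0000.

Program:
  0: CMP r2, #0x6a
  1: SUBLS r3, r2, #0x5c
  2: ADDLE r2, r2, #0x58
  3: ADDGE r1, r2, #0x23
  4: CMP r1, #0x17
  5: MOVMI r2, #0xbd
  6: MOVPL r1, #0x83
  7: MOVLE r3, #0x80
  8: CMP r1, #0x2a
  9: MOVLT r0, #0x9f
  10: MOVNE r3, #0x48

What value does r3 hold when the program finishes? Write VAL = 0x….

VAL = 0x48

0: ✓ CMP  NZCV=1000
1: ✓ SUBLS  r3←0xbd
2: ✓ ADDLE  r2←0x71
3: · ADDGE
4: ✓ CMP  NZCV=1010
5: ✓ MOVMI  r2←0xbd
6: · MOVPL
7: ✓ MOVLE  r3←0x80
8: ✓ CMP  NZCV=0011
9: ✓ MOVLT  r0←0x9f
10: ✓ MOVNE  r3←0x48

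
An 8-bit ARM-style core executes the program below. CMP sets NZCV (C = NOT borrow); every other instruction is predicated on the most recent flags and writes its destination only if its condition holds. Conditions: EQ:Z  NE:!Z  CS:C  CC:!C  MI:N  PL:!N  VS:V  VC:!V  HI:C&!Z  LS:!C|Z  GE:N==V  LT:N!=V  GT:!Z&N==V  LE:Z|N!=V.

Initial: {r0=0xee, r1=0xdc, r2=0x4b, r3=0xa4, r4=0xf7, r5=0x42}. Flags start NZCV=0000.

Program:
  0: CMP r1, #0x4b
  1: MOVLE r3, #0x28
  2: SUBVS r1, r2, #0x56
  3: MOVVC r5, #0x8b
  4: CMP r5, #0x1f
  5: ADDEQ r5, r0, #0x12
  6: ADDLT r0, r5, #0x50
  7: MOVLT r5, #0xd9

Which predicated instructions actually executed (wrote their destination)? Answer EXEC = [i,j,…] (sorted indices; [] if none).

0: ✓ CMP  NZCV=1010
1: ✓ MOVLE  r3←0x28
2: · SUBVS
3: ✓ MOVVC  r5←0x8b
4: ✓ CMP  NZCV=0011
5: · ADDEQ
6: ✓ ADDLT  r0←0xdb
7: ✓ MOVLT  r5←0xd9

EXEC = [1,3,6,7]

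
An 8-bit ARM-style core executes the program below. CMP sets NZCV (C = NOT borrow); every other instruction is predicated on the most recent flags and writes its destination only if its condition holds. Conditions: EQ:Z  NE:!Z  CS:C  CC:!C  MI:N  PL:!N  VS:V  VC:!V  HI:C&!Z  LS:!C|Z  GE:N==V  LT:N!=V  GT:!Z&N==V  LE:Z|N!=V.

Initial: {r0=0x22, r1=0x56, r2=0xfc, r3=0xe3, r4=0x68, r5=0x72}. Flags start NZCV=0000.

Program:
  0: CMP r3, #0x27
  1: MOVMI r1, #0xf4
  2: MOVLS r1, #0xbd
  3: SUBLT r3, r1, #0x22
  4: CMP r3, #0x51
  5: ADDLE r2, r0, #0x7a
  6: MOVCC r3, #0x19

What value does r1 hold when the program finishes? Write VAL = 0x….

VAL = 0xf4

0: ✓ CMP  NZCV=1010
1: ✓ MOVMI  r1←0xf4
2: · MOVLS
3: ✓ SUBLT  r3←0xd2
4: ✓ CMP  NZCV=1010
5: ✓ ADDLE  r2←0x9c
6: · MOVCC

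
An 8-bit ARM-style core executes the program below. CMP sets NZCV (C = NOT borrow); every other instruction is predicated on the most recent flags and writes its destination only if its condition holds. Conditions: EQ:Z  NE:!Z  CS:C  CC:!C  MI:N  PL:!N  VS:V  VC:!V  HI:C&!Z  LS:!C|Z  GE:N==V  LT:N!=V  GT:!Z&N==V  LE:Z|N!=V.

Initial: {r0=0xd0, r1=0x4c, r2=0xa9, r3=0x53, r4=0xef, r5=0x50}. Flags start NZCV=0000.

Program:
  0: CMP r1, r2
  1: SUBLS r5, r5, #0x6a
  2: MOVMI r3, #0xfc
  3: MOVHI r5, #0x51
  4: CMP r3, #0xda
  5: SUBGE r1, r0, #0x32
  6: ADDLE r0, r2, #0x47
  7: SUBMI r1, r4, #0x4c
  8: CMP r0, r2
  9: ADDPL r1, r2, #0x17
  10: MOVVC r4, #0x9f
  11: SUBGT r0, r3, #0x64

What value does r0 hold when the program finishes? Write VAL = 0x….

[0] flags=1001 → (cmp)
[1] flags=1001 LS?T → r5=0xe6
[2] flags=1001 MI?T → r3=0xfc
[3] flags=1001 HI?F → skip
[4] flags=0010 → (cmp)
[5] flags=0010 GE?T → r1=0x9e
[6] flags=0010 LE?F → skip
[7] flags=0010 MI?F → skip
[8] flags=0010 → (cmp)
[9] flags=0010 PL?T → r1=0xc0
[10] flags=0010 VC?T → r4=0x9f
[11] flags=0010 GT?T → r0=0x98

VAL = 0x98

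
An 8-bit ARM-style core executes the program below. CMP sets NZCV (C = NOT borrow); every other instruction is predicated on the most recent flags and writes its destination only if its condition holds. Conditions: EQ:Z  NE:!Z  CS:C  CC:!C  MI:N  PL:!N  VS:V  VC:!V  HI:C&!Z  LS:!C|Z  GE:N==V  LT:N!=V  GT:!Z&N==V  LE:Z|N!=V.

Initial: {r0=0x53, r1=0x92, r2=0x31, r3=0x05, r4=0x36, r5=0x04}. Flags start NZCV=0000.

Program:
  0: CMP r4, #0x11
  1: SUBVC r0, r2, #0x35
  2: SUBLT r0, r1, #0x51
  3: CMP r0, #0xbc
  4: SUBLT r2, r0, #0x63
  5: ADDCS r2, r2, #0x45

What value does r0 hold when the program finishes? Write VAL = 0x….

0: ✓ CMP  NZCV=0010
1: ✓ SUBVC  r0←0xfc
2: · SUBLT
3: ✓ CMP  NZCV=0010
4: · SUBLT
5: ✓ ADDCS  r2←0x76

VAL = 0xfc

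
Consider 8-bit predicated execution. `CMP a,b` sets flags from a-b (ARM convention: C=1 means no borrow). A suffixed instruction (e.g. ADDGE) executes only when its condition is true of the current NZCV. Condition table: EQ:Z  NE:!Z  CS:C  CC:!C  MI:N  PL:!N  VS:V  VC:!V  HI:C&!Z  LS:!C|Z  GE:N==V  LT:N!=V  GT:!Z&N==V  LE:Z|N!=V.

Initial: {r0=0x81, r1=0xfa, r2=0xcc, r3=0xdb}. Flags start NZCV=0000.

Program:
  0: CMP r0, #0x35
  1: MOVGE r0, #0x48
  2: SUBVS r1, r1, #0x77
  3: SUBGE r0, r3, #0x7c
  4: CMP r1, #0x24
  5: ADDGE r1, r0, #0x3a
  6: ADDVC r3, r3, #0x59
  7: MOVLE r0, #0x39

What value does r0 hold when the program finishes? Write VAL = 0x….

VAL = 0x39

[0] flags=0011 → (cmp)
[1] flags=0011 GE?F → skip
[2] flags=0011 VS?T → r1=0x83
[3] flags=0011 GE?F → skip
[4] flags=0011 → (cmp)
[5] flags=0011 GE?F → skip
[6] flags=0011 VC?F → skip
[7] flags=0011 LE?T → r0=0x39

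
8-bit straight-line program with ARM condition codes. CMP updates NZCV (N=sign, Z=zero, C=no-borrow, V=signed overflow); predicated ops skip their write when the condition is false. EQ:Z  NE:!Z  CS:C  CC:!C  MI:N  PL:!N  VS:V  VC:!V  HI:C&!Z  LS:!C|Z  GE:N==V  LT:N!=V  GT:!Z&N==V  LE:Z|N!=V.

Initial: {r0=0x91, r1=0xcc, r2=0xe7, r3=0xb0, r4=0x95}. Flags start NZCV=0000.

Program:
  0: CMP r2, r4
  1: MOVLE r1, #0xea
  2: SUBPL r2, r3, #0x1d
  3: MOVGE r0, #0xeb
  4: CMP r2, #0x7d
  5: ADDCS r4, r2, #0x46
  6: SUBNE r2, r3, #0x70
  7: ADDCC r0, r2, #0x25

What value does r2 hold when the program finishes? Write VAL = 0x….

[0] flags=0010 → (cmp)
[1] flags=0010 LE?F → skip
[2] flags=0010 PL?T → r2=0x93
[3] flags=0010 GE?T → r0=0xeb
[4] flags=0011 → (cmp)
[5] flags=0011 CS?T → r4=0xd9
[6] flags=0011 NE?T → r2=0x40
[7] flags=0011 CC?F → skip

VAL = 0x40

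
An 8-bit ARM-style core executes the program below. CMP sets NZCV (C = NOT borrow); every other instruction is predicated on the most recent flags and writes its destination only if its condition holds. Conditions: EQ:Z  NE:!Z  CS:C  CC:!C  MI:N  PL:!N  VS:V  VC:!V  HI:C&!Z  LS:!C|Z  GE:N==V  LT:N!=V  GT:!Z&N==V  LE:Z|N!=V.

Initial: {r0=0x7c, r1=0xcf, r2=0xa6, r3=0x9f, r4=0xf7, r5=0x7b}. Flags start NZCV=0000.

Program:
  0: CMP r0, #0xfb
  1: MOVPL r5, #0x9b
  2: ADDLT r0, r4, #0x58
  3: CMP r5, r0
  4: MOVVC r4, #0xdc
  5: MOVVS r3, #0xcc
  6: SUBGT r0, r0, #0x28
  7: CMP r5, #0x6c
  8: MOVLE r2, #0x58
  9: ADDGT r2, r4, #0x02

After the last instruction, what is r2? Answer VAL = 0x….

VAL = 0xde

0: ✓ CMP  NZCV=1001
1: · MOVPL
2: · ADDLT
3: ✓ CMP  NZCV=1000
4: ✓ MOVVC  r4←0xdc
5: · MOVVS
6: · SUBGT
7: ✓ CMP  NZCV=0010
8: · MOVLE
9: ✓ ADDGT  r2←0xde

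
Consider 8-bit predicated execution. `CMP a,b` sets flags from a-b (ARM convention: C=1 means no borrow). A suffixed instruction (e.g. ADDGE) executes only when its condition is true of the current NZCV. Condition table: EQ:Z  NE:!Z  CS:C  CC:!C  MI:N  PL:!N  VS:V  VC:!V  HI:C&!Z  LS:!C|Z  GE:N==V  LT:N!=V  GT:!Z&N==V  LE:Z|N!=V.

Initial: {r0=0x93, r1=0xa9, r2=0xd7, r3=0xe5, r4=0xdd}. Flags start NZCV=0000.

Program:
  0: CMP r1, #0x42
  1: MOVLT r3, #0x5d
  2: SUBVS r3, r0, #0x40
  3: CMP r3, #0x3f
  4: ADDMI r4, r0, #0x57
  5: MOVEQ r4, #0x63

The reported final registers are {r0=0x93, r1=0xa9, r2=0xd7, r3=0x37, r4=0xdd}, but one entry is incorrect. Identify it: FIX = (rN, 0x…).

[0] flags=0011 → (cmp)
[1] flags=0011 LT?T → r3=0x5d
[2] flags=0011 VS?T → r3=0x53
[3] flags=0010 → (cmp)
[4] flags=0010 MI?F → skip
[5] flags=0010 EQ?F → skip

FIX = (r3, 0x53)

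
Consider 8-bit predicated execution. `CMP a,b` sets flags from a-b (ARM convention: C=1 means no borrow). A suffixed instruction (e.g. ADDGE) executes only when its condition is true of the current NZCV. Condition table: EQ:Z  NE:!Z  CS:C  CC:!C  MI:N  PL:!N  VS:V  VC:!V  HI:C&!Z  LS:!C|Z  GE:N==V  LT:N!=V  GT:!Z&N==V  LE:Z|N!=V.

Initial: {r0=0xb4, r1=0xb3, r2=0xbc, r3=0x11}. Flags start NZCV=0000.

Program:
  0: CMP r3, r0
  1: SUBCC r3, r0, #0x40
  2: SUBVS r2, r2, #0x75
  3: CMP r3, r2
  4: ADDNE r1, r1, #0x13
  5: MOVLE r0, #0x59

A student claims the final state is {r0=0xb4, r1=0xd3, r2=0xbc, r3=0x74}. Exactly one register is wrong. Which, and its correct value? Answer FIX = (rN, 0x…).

FIX = (r1, 0xc6)

0: ✓ CMP  NZCV=0000
1: ✓ SUBCC  r3←0x74
2: · SUBVS
3: ✓ CMP  NZCV=1001
4: ✓ ADDNE  r1←0xc6
5: · MOVLE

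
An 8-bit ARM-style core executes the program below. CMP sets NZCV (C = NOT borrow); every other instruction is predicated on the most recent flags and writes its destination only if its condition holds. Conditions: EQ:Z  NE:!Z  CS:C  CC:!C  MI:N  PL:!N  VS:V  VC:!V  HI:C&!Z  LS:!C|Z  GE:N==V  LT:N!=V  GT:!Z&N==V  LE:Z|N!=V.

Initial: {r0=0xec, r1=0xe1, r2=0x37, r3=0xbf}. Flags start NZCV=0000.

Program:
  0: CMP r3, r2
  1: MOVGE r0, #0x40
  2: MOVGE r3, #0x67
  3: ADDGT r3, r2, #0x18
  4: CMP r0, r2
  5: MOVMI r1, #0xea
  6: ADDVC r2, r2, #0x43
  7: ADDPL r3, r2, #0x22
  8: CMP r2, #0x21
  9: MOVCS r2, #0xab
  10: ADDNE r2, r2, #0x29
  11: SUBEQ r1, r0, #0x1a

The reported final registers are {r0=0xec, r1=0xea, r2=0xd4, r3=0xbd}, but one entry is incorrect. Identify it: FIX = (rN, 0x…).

FIX = (r3, 0xbf)

0: ✓ CMP  NZCV=1010
1: · MOVGE
2: · MOVGE
3: · ADDGT
4: ✓ CMP  NZCV=1010
5: ✓ MOVMI  r1←0xea
6: ✓ ADDVC  r2←0x7a
7: · ADDPL
8: ✓ CMP  NZCV=0010
9: ✓ MOVCS  r2←0xab
10: ✓ ADDNE  r2←0xd4
11: · SUBEQ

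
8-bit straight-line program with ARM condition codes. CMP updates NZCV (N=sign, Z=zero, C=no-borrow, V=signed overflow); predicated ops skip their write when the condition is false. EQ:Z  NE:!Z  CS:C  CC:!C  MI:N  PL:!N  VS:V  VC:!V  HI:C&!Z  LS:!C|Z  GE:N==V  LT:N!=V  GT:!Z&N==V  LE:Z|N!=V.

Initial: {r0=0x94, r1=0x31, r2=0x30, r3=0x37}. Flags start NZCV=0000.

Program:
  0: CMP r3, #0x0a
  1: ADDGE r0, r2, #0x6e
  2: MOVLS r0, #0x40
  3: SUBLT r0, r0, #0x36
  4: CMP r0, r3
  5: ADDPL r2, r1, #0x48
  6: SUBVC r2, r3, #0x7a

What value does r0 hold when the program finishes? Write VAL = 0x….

VAL = 0x9e

0: ✓ CMP  NZCV=0010
1: ✓ ADDGE  r0←0x9e
2: · MOVLS
3: · SUBLT
4: ✓ CMP  NZCV=0011
5: ✓ ADDPL  r2←0x79
6: · SUBVC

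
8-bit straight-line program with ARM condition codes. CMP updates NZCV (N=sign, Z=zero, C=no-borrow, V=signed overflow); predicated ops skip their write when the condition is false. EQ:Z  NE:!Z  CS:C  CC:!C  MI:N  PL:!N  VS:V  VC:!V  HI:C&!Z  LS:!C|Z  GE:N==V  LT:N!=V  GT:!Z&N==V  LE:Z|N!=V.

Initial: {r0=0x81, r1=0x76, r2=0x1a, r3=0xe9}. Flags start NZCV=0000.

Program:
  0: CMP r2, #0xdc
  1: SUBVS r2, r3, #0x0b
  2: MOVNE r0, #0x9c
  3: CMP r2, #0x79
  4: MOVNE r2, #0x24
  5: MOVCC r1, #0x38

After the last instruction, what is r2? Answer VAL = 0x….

VAL = 0x24

0: ✓ CMP  NZCV=0000
1: · SUBVS
2: ✓ MOVNE  r0←0x9c
3: ✓ CMP  NZCV=1000
4: ✓ MOVNE  r2←0x24
5: ✓ MOVCC  r1←0x38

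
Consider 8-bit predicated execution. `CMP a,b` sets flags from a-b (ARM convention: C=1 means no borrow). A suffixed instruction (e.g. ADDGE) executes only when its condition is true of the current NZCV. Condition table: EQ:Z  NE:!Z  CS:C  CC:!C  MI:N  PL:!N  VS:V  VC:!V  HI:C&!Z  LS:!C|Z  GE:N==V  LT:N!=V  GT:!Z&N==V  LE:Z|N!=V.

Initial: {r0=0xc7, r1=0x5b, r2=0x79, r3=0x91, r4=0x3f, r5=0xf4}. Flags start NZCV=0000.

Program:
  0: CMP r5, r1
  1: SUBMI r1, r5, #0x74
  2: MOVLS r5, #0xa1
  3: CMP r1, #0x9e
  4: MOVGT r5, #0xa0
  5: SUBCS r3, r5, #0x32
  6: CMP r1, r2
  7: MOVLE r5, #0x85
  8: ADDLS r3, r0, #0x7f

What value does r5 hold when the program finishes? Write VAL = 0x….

[0] flags=1010 → (cmp)
[1] flags=1010 MI?T → r1=0x80
[2] flags=1010 LS?F → skip
[3] flags=1000 → (cmp)
[4] flags=1000 GT?F → skip
[5] flags=1000 CS?F → skip
[6] flags=0011 → (cmp)
[7] flags=0011 LE?T → r5=0x85
[8] flags=0011 LS?F → skip

VAL = 0x85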